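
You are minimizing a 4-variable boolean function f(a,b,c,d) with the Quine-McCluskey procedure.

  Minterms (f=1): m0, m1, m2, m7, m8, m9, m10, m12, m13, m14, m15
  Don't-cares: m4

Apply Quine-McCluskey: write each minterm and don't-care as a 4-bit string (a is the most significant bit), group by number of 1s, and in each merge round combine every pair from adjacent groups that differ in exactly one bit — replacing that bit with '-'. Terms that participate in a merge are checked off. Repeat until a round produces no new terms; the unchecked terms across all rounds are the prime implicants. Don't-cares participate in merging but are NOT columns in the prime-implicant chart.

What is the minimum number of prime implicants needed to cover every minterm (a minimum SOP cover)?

4

[col 0] 0000*, 0001*, 0010*, 0100*, 0111*, 1000*, 1001*, 1010*, 1100*, 1101*, 1110*, 1111*
[col 1] -000*, -001*, -010*, -100*, -111, 0-00*, 00-0*, 000-*, 1-00*, 1-01*, 1-10*, 10-0*, 100-*, 11-0*, 11-1*, 110-*, 111-*
[col 2] --00, -0-0, -00-, 1--0, 1-0-, 11--
Prime implicants: --00, -0-0, -00-, -111, 1--0, 1-0-, 11--
PI chart (minterm → PIs covering it):
  0 | --00,-0-0,-00-
  1 | -00-  (sole → essential)
  2 | -0-0  (sole → essential)
  7 | -111  (sole → essential)
  8 | --00,-0-0,-00-,1--0,1-0-
  9 | -00-,1-0-
  10 | -0-0,1--0
  12 | --00,1--0,1-0-,11--
  13 | 1-0-,11--
  14 | 1--0,11--
  15 | -111,11--
Essential prime implicants: -0-0, -00-, -111
Petrick residual → 11--
Minimum SOP uses 4 PIs: b'd' + b'c' + bcd + ab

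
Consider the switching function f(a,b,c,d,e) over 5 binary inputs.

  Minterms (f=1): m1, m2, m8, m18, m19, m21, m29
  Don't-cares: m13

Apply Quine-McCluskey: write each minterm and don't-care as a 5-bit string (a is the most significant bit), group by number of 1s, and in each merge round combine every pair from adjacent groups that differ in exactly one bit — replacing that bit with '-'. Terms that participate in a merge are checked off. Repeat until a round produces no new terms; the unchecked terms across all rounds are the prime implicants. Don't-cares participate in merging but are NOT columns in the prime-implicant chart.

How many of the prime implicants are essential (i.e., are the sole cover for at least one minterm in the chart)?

Round 0: 00001 00010✓ 01000 01101✓ 10010✓ 10011✓ 10101✓ 11101✓
Round 1: -0010 -1101 1-101 1001-
PIs = {-0010, -1101, 00001, 01000, 1-101, 1001-}
Coverage chart:
  m1: 00001 ←essential
  m2: -0010 ←essential
  m8: 01000 ←essential
  m18: -0010,1001-
  m19: 1001- ←essential
  m21: 1-101 ←essential
  m29: -1101,1-101
Essential: -0010, 00001, 01000, 1-101, 1001-

5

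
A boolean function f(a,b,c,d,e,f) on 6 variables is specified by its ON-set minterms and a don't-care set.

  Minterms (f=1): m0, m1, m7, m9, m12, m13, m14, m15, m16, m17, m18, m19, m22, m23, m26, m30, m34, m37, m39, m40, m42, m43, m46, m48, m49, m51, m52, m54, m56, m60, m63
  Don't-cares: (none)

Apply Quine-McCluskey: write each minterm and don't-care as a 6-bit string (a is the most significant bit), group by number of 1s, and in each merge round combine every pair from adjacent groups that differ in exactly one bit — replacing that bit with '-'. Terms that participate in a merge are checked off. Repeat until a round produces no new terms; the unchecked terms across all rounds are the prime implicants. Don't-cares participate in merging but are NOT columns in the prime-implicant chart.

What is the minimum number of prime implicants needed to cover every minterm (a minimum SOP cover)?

[col 0] 000000*, 000001*, 000111*, 001001*, 001100*, 001101*, 001110*, 001111*, 010000*, 010001*, 010010*, 010011*, 010110*, 010111*, 011010*, 011110*, 100010*, 100101*, 100111*, 101000*, 101010*, 101011*, 101110*, 110000*, 110001*, 110011*, 110100*, 110110*, 111000*, 111100*, 111111
[col 1] -00111, -01110, -10000*, -10001*, -10011*, -10110, 0-0000*, 0-0001*, 0-0111, 0-1110, 00-001, 00-111, 00000-*, 001-01, 0011-0*, 0011-1*, 00110-*, 00111-*, 01-010*, 01-110*, 010-10*, 010-11*, 0100-0*, 0100-1*, 01000-*, 01001-*, 01011-*, 011-10*, 1-1000, 10-010, 1001-1, 101-10, 1010-0, 10101-, 11-000*, 11-100*, 110-00*, 1100-1*, 11000-*, 1101-0, 111-00*
[col 2] -100-1, -1000-, 0-000-, 0011--, 01--10, 010-1-, 0100--, 11--00
Prime implicants: -00111, -01110, -100-1, -1000-, -10110, 0-000-, 0-0111, 0-1110, 00-001, 00-111, 001-01, 0011--, 01--10, 010-1-, 0100--, 1-1000, 10-010, 1001-1, 101-10, 1010-0, 10101-, 11--00, 1101-0, 111111
PI chart (minterm → PIs covering it):
  0 | 0-000-  (sole → essential)
  1 | 0-000-,00-001
  7 | -00111,0-0111,00-111
  9 | 00-001,001-01
  12 | 0011--  (sole → essential)
  13 | 001-01,0011--
  14 | -01110,0-1110,0011--
  15 | 00-111,0011--
  16 | -1000-,0-000-,0100--
  17 | -100-1,-1000-,0-000-,0100--
  18 | 01--10,010-1-,0100--
  19 | -100-1,010-1-,0100--
  22 | -10110,01--10,010-1-
  23 | 0-0111,010-1-
  26 | 01--10  (sole → essential)
  30 | 0-1110,01--10
  34 | 10-010  (sole → essential)
  37 | 1001-1  (sole → essential)
  39 | -00111,1001-1
  40 | 1-1000,1010-0
  42 | 10-010,101-10,1010-0,10101-
  43 | 10101-  (sole → essential)
  46 | -01110,101-10
  48 | -1000-,11--00
  49 | -100-1,-1000-
  51 | -100-1  (sole → essential)
  52 | 11--00,1101-0
  54 | -10110,1101-0
  56 | 1-1000,11--00
  60 | 11--00  (sole → essential)
  63 | 111111  (sole → essential)
Essential prime implicants: -100-1, 0-000-, 0011--, 01--10, 10-010, 1001-1, 10101-, 11--00, 111111
Petrick residual → -01110, -10110, 0-0111, 00-001, 1-1000
Minimum SOP uses 14 PIs: b'cdef' + bc'd'f + bc'def' + a'c'd'e' + a'c'def + a'b'd'e'f + a'b'cd + a'bef' + acd'e'f' + ab'd'ef' + ab'c'df + ab'cd'e + abe'f' + abcdef

14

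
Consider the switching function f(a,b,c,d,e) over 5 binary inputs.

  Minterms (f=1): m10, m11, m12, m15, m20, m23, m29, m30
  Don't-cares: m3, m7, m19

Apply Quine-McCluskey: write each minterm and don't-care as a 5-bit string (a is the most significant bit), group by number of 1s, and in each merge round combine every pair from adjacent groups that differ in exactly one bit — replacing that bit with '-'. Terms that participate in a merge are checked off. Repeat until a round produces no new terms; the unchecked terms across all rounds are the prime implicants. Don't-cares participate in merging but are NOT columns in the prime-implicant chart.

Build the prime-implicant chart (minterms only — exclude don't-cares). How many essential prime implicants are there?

7

Round 0: 00011✓ 00111✓ 01010✓ 01011✓ 01100 01111✓ 10011✓ 10100 10111✓ 11101 11110
Round 1: -0011✓ -0111✓ 0-011✓ 0-111✓ 00-11✓ 01-11✓ 0101- 10-11✓
Round 2: -0-11 0--11
PIs = {-0-11, 0--11, 0101-, 01100, 10100, 11101, 11110}
Coverage chart:
  m10: 0101- ←essential
  m11: 0--11,0101-
  m12: 01100 ←essential
  m15: 0--11 ←essential
  m20: 10100 ←essential
  m23: -0-11 ←essential
  m29: 11101 ←essential
  m30: 11110 ←essential
Essential: -0-11, 0--11, 0101-, 01100, 10100, 11101, 11110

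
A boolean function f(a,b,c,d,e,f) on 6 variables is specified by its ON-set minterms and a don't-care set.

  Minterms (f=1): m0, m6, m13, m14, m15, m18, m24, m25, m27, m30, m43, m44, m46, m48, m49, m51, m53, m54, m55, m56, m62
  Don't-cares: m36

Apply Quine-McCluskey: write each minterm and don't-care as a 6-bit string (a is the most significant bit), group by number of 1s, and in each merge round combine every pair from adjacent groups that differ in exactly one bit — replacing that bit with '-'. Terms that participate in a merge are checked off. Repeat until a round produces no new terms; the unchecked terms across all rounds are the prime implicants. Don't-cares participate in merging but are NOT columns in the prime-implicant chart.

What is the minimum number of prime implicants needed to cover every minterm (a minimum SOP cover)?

Round 0: 000000 000110✓ 001101✓ 001110✓ 001111✓ 010010 011000✓ 011001✓ 011011✓ 011110✓ 100100✓ 101011 101100✓ 101110✓ 110000✓ 110001✓ 110011✓ 110101✓ 110110✓ 110111✓ 111000✓ 111110✓
Round 1: -01110✓ -11000 -11110✓ 0-1110✓ 00-110 0011-1 00111- 0110-1 01100- 1-1110✓ 10-100 1011-0 11-000 11-110 110-01✓ 110-11✓ 1100-1✓ 11000- 1101-1✓ 11011-
Round 2: --1110 110--1
PIs = {--1110, -11000, 00-110, 000000, 0011-1, 00111-, 010010, 0110-1, 01100-, 10-100, 101011, 1011-0, 11-000, 11-110, 110--1, 11000-, 11011-}
Coverage chart:
  m0: 000000 ←essential
  m6: 00-110 ←essential
  m13: 0011-1 ←essential
  m14: --1110,00-110,00111-
  m15: 0011-1,00111-
  m18: 010010 ←essential
  m24: -11000,01100-
  m25: 0110-1,01100-
  m27: 0110-1 ←essential
  m30: --1110 ←essential
  m43: 101011 ←essential
  m44: 10-100,1011-0
  m46: --1110,1011-0
  m48: 11-000,11000-
  m49: 110--1,11000-
  m51: 110--1 ←essential
  m53: 110--1 ←essential
  m54: 11-110,11011-
  m55: 110--1,11011-
  m56: -11000,11-000
  m62: --1110,11-110
Essential: --1110, 00-110, 000000, 0011-1, 010010, 0110-1, 101011, 110--1
Petrick residual → -11000, 10-100, 11-000, 11-110
Min cover (12 terms): cdef' + bcd'e'f' + a'b'def' + a'b'c'd'e'f' + a'b'cdf + a'bc'd'ef' + a'bcd'f + ab'de'f' + ab'cd'ef + abd'e'f' + abdef' + abc'f

12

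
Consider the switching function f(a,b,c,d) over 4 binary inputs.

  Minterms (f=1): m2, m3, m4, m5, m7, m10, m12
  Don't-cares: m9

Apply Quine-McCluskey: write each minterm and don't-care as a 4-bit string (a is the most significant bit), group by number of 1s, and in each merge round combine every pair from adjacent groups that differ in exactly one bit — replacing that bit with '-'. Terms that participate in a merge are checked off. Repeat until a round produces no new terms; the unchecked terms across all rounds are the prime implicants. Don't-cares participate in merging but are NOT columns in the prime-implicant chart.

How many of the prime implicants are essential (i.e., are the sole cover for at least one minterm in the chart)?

2

[col 0] 0010*, 0011*, 0100*, 0101*, 0111*, 1001, 1010*, 1100*
[col 1] -010, -100, 0-11, 001-, 01-1, 010-
Prime implicants: -010, -100, 0-11, 001-, 01-1, 010-, 1001
PI chart (minterm → PIs covering it):
  2 | -010,001-
  3 | 0-11,001-
  4 | -100,010-
  5 | 01-1,010-
  7 | 0-11,01-1
  10 | -010  (sole → essential)
  12 | -100  (sole → essential)
Essential prime implicants: -010, -100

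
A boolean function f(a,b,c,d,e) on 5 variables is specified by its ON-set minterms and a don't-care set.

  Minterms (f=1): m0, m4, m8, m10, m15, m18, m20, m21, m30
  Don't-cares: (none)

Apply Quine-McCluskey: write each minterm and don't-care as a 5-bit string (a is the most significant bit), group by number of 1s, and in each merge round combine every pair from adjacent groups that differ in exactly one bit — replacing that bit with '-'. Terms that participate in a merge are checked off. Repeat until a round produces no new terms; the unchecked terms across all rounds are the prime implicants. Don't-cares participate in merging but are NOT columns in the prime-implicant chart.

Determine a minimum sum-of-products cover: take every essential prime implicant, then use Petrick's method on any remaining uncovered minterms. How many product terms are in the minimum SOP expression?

[col 0] 00000*, 00100*, 01000*, 01010*, 01111, 10010, 10100*, 10101*, 11110
[col 1] -0100, 0-000, 00-00, 010-0, 1010-
Prime implicants: -0100, 0-000, 00-00, 010-0, 01111, 10010, 1010-, 11110
PI chart (minterm → PIs covering it):
  0 | 0-000,00-00
  4 | -0100,00-00
  8 | 0-000,010-0
  10 | 010-0  (sole → essential)
  15 | 01111  (sole → essential)
  18 | 10010  (sole → essential)
  20 | -0100,1010-
  21 | 1010-  (sole → essential)
  30 | 11110  (sole → essential)
Essential prime implicants: 010-0, 01111, 10010, 1010-, 11110
Petrick residual → 00-00
Minimum SOP uses 6 PIs: a'b'd'e' + a'bc'e' + a'bcde + ab'c'de' + ab'cd' + abcde'

6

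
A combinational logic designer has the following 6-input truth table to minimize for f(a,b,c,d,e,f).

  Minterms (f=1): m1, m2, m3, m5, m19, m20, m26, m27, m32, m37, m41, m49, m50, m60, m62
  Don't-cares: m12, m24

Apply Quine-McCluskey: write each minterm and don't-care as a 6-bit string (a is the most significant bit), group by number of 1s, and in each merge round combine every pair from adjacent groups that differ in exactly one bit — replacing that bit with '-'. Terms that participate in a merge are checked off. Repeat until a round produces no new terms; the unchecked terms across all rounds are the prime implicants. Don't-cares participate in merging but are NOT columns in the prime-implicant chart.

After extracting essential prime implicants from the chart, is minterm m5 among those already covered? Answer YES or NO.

YES

size-2^0 implicants → 000001(✓)  000010(✓)  000011(✓)  000101(✓)  001100  010011(✓)  010100  011000(✓)  011010(✓)  011011(✓)  100000  100101(✓)  101001  110001  110010  111100(✓)  111110(✓)
size-2^1 implicants → -00101  0-0011  000-01  0000-1  00001-  01-011  0110-0  01101-  1111-0
Unchecked terms (primes): -00101, 0-0011, 000-01, 0000-1, 00001-, 001100, 01-011, 010100, 0110-0, 01101-, 100000, 101001, 110001, 110010, 1111-0
Minterm coverage:
  m1 ⊆ 000-01,0000-1
  m2 ⊆ 00001- [E]
  m3 ⊆ 0-0011,0000-1,00001-
  m5 ⊆ -00101,000-01
  m19 ⊆ 0-0011,01-011
  m20 ⊆ 010100 [E]
  m26 ⊆ 0110-0,01101-
  m27 ⊆ 01-011,01101-
  m32 ⊆ 100000 [E]
  m37 ⊆ -00101 [E]
  m41 ⊆ 101001 [E]
  m49 ⊆ 110001 [E]
  m50 ⊆ 110010 [E]
  m60 ⊆ 1111-0 [E]
  m62 ⊆ 1111-0 [E]
E = {-00101, 00001-, 010100, 100000, 101001, 110001, 110010, 1111-0}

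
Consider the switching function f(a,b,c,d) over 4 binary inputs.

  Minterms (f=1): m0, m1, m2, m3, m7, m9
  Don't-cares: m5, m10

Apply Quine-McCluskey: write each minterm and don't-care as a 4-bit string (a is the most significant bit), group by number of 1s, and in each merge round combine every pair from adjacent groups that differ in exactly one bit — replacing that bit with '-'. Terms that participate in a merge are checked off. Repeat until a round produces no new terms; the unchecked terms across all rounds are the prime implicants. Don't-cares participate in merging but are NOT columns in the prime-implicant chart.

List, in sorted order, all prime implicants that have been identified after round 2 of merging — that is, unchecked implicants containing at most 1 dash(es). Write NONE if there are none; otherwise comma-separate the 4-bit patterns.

size-2^0 implicants → 0000(✓)  0001(✓)  0010(✓)  0011(✓)  0101(✓)  0111(✓)  1001(✓)  1010(✓)
size-2^1 implicants → -001  -010  0-01(✓)  0-11(✓)  00-0(✓)  00-1(✓)  000-(✓)  001-(✓)  01-1(✓)
size-2^2 implicants → 0--1  00--
Unchecked terms (primes): -001, -010, 0--1, 00--

-001, -010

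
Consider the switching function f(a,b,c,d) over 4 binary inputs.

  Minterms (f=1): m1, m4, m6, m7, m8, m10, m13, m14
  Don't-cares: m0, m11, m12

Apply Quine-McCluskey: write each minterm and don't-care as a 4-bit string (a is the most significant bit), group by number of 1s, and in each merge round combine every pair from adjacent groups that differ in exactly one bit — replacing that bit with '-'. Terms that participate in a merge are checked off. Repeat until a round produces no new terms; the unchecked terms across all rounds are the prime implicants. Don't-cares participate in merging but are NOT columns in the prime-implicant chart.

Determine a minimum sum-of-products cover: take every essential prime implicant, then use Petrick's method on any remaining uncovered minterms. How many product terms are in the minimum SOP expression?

Round 0: 0000✓ 0001✓ 0100✓ 0110✓ 0111✓ 1000✓ 1010✓ 1011✓ 1100✓ 1101✓ 1110✓
Round 1: -000✓ -100✓ -110✓ 0-00✓ 000- 01-0✓ 011- 1-00✓ 1-10✓ 10-0✓ 101- 11-0✓ 110-
Round 2: --00 -1-0 1--0
PIs = {--00, -1-0, 000-, 011-, 1--0, 101-, 110-}
Coverage chart:
  m1: 000- ←essential
  m4: --00,-1-0
  m6: -1-0,011-
  m7: 011- ←essential
  m8: --00,1--0
  m10: 1--0,101-
  m13: 110- ←essential
  m14: -1-0,1--0
Essential: 000-, 011-, 110-
Petrick residual → --00, 1--0
Min cover (5 terms): c'd' + a'b'c' + a'bc + ad' + abc'

5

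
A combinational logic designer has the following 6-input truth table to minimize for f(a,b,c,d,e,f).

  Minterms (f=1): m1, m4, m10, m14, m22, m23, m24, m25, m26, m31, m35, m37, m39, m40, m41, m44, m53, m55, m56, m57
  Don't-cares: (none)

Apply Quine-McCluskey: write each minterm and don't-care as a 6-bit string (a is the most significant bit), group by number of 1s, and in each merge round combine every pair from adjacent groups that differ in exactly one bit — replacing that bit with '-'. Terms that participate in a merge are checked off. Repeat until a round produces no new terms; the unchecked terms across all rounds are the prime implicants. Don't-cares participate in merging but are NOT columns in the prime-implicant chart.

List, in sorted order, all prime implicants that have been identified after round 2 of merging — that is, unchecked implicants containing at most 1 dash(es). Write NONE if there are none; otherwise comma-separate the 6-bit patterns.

[col 0] 000001, 000100, 001010*, 001110*, 010110*, 010111*, 011000*, 011001*, 011010*, 011111*, 100011*, 100101*, 100111*, 101000*, 101001*, 101100*, 110101*, 110111*, 111000*, 111001*
[col 1] -10111, -11000*, -11001*, 0-1010, 001-10, 01-111, 01011-, 0110-0, 01100-*, 1-0101*, 1-0111*, 1-1000*, 1-1001*, 100-11, 1001-1*, 101-00, 10100-*, 1101-1*, 11100-*
[col 2] -1100-, 1-01-1, 1-100-
Prime implicants: -10111, -1100-, 0-1010, 000001, 000100, 001-10, 01-111, 01011-, 0110-0, 1-01-1, 1-100-, 100-11, 101-00

-10111, 0-1010, 000001, 000100, 001-10, 01-111, 01011-, 0110-0, 100-11, 101-00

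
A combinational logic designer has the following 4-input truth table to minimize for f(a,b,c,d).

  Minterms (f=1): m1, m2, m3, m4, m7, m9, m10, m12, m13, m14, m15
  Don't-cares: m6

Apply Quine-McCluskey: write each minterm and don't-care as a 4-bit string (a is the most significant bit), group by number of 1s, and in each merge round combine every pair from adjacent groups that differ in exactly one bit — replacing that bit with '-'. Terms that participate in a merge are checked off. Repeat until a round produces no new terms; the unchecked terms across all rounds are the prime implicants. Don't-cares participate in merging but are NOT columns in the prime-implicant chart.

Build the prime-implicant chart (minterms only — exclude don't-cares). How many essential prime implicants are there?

2

[col 0] 0001*, 0010*, 0011*, 0100*, 0110*, 0111*, 1001*, 1010*, 1100*, 1101*, 1110*, 1111*
[col 1] -001, -010*, -100*, -110*, -111*, 0-10*, 0-11*, 00-1, 001-*, 01-0*, 011-*, 1-01, 1-10*, 11-0*, 11-1*, 110-*, 111-*
[col 2] --10, -1-0, -11-, 0-1-, 11--
Prime implicants: --10, -001, -1-0, -11-, 0-1-, 00-1, 1-01, 11--
PI chart (minterm → PIs covering it):
  1 | -001,00-1
  2 | --10,0-1-
  3 | 0-1-,00-1
  4 | -1-0  (sole → essential)
  7 | -11-,0-1-
  9 | -001,1-01
  10 | --10  (sole → essential)
  12 | -1-0,11--
  13 | 1-01,11--
  14 | --10,-1-0,-11-,11--
  15 | -11-,11--
Essential prime implicants: --10, -1-0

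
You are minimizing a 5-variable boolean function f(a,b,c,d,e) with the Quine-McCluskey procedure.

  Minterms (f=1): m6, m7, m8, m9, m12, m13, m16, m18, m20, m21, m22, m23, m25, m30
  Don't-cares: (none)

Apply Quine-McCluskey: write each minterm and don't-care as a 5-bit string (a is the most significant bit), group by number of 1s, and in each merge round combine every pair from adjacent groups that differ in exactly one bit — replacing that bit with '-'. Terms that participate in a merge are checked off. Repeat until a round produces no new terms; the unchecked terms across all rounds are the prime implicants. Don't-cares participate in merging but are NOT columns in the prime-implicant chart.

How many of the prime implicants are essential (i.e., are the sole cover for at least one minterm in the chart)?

[col 0] 00110*, 00111*, 01000*, 01001*, 01100*, 01101*, 10000*, 10010*, 10100*, 10101*, 10110*, 10111*, 11001*, 11110*
[col 1] -0110*, -0111*, -1001, 0011-*, 01-00*, 01-01*, 0100-*, 0110-*, 1-110, 10-00*, 10-10*, 100-0*, 101-0*, 101-1*, 1010-*, 1011-*
[col 2] -011-, 01-0-, 10--0, 101--
Prime implicants: -011-, -1001, 01-0-, 1-110, 10--0, 101--
PI chart (minterm → PIs covering it):
  6 | -011-  (sole → essential)
  7 | -011-  (sole → essential)
  8 | 01-0-  (sole → essential)
  9 | -1001,01-0-
  12 | 01-0-  (sole → essential)
  13 | 01-0-  (sole → essential)
  16 | 10--0  (sole → essential)
  18 | 10--0  (sole → essential)
  20 | 10--0,101--
  21 | 101--  (sole → essential)
  22 | -011-,1-110,10--0,101--
  23 | -011-,101--
  25 | -1001  (sole → essential)
  30 | 1-110  (sole → essential)
Essential prime implicants: -011-, -1001, 01-0-, 1-110, 10--0, 101--

6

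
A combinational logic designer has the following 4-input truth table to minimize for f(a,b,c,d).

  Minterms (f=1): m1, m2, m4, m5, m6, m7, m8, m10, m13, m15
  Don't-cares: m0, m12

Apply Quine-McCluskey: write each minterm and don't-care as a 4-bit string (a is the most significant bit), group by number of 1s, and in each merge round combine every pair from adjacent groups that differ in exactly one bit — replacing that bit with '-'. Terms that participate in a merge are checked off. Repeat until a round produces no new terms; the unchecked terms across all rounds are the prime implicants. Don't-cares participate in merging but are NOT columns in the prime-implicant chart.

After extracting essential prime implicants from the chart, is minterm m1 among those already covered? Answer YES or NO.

size-2^0 implicants → 0000(✓)  0001(✓)  0010(✓)  0100(✓)  0101(✓)  0110(✓)  0111(✓)  1000(✓)  1010(✓)  1100(✓)  1101(✓)  1111(✓)
size-2^1 implicants → -000(✓)  -010(✓)  -100(✓)  -101(✓)  -111(✓)  0-00(✓)  0-01(✓)  0-10(✓)  00-0(✓)  000-(✓)  01-0(✓)  01-1(✓)  010-(✓)  011-(✓)  1-00(✓)  10-0(✓)  11-1(✓)  110-(✓)
size-2^2 implicants → --00  -0-0  -1-1  -10-  0--0  0-0-  01--
Unchecked terms (primes): --00, -0-0, -1-1, -10-, 0--0, 0-0-, 01--
Minterm coverage:
  m1 ⊆ 0-0- [E]
  m2 ⊆ -0-0,0--0
  m4 ⊆ --00,-10-,0--0,0-0-,01--
  m5 ⊆ -1-1,-10-,0-0-,01--
  m6 ⊆ 0--0,01--
  m7 ⊆ -1-1,01--
  m8 ⊆ --00,-0-0
  m10 ⊆ -0-0 [E]
  m13 ⊆ -1-1,-10-
  m15 ⊆ -1-1 [E]
E = {-0-0, -1-1, 0-0-}

YES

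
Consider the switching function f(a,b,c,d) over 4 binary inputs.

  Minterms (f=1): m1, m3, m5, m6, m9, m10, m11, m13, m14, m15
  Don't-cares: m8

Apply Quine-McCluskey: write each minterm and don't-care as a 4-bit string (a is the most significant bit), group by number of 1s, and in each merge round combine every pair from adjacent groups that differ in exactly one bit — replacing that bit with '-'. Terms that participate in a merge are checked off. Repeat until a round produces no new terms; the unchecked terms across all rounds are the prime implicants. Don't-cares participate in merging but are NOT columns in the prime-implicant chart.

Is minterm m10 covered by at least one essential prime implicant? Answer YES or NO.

NO

size-2^0 implicants → 0001(✓)  0011(✓)  0101(✓)  0110(✓)  1000(✓)  1001(✓)  1010(✓)  1011(✓)  1101(✓)  1110(✓)  1111(✓)
size-2^1 implicants → -001(✓)  -011(✓)  -101(✓)  -110  0-01(✓)  00-1(✓)  1-01(✓)  1-10(✓)  1-11(✓)  10-0(✓)  10-1(✓)  100-(✓)  101-(✓)  11-1(✓)  111-(✓)
size-2^2 implicants → --01  -0-1  1--1  1-1-  10--
Unchecked terms (primes): --01, -0-1, -110, 1--1, 1-1-, 10--
Minterm coverage:
  m1 ⊆ --01,-0-1
  m3 ⊆ -0-1 [E]
  m5 ⊆ --01 [E]
  m6 ⊆ -110 [E]
  m9 ⊆ --01,-0-1,1--1,10--
  m10 ⊆ 1-1-,10--
  m11 ⊆ -0-1,1--1,1-1-,10--
  m13 ⊆ --01,1--1
  m14 ⊆ -110,1-1-
  m15 ⊆ 1--1,1-1-
E = {--01, -0-1, -110}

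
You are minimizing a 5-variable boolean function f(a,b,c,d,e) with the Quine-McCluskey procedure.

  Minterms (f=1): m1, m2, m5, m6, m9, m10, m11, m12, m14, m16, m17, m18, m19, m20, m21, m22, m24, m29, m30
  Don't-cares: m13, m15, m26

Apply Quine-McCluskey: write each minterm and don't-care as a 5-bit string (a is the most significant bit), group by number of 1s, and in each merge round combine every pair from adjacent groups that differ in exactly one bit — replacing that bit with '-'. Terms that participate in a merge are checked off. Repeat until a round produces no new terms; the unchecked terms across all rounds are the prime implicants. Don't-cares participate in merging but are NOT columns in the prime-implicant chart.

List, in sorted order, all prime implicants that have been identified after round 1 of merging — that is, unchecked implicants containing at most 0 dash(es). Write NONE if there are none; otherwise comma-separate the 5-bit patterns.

NONE

size-2^0 implicants → 00001(✓)  00010(✓)  00101(✓)  00110(✓)  01001(✓)  01010(✓)  01011(✓)  01100(✓)  01101(✓)  01110(✓)  01111(✓)  10000(✓)  10001(✓)  10010(✓)  10011(✓)  10100(✓)  10101(✓)  10110(✓)  11000(✓)  11010(✓)  11101(✓)  11110(✓)
size-2^1 implicants → -0001(✓)  -0010(✓)  -0101(✓)  -0110(✓)  -1010(✓)  -1101(✓)  -1110(✓)  0-001(✓)  0-010(✓)  0-101(✓)  0-110(✓)  00-01(✓)  00-10(✓)  01-01(✓)  01-10(✓)  01-11(✓)  010-1(✓)  0101-(✓)  011-0(✓)  011-1(✓)  0110-(✓)  0111-(✓)  1-000(✓)  1-010(✓)  1-101(✓)  1-110(✓)  10-00(✓)  10-01(✓)  10-10(✓)  100-0(✓)  100-1(✓)  1000-(✓)  1001-(✓)  101-0(✓)  1010-(✓)  11-10(✓)  110-0(✓)
size-2^2 implicants → --010(✓)  --101  --110(✓)  -0-01  -0-10(✓)  -1-10(✓)  0--01  0--10(✓)  01--1  01-1-  011--  1--10(✓)  1-0-0  10--0  10-0-  100--
size-2^3 implicants → ---10
Unchecked terms (primes): ---10, --101, -0-01, 0--01, 01--1, 01-1-, 011--, 1-0-0, 10--0, 10-0-, 100--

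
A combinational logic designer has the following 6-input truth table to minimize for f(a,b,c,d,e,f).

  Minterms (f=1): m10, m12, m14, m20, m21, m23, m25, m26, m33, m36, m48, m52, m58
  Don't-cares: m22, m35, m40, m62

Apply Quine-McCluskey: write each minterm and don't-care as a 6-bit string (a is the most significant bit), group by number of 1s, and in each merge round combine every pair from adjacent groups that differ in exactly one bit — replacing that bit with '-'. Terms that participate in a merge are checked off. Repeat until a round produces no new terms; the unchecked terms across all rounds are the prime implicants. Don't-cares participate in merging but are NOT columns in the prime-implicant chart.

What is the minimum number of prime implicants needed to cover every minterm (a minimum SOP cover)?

size-2^0 implicants → 001010(✓)  001100(✓)  001110(✓)  010100(✓)  010101(✓)  010110(✓)  010111(✓)  011001  011010(✓)  100001(✓)  100011(✓)  100100(✓)  101000  110000(✓)  110100(✓)  111010(✓)  111110(✓)
size-2^1 implicants → -10100  -11010  0-1010  001-10  0011-0  0101-0(✓)  0101-1(✓)  01010-(✓)  01011-(✓)  1-0100  1000-1  110-00  111-10
size-2^2 implicants → 0101--
Unchecked terms (primes): -10100, -11010, 0-1010, 001-10, 0011-0, 0101--, 011001, 1-0100, 1000-1, 101000, 110-00, 111-10
Minterm coverage:
  m10 ⊆ 0-1010,001-10
  m12 ⊆ 0011-0 [E]
  m14 ⊆ 001-10,0011-0
  m20 ⊆ -10100,0101--
  m21 ⊆ 0101-- [E]
  m23 ⊆ 0101-- [E]
  m25 ⊆ 011001 [E]
  m26 ⊆ -11010,0-1010
  m33 ⊆ 1000-1 [E]
  m36 ⊆ 1-0100 [E]
  m48 ⊆ 110-00 [E]
  m52 ⊆ -10100,1-0100,110-00
  m58 ⊆ -11010,111-10
E = {0011-0, 0101--, 011001, 1-0100, 1000-1, 110-00}
Petrick residual → -11010, 0-1010
Cover = bcd'ef' + a'cd'ef' + a'b'cdf' + a'bc'd + a'bcd'e'f + ac'de'f' + ab'c'd'f + abc'e'f'  |cover|=8

8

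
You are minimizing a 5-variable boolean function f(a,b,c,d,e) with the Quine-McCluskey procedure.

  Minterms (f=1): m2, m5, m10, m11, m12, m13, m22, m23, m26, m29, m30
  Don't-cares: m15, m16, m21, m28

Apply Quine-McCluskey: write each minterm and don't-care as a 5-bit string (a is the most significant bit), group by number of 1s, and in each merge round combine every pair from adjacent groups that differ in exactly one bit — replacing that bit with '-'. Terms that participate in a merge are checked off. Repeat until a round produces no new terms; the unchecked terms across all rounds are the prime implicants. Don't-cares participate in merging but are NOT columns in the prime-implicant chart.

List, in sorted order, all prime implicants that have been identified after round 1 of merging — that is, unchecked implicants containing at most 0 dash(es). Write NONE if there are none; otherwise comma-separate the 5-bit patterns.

10000

size-2^0 implicants → 00010(✓)  00101(✓)  01010(✓)  01011(✓)  01100(✓)  01101(✓)  01111(✓)  10000  10101(✓)  10110(✓)  10111(✓)  11010(✓)  11100(✓)  11101(✓)  11110(✓)
size-2^1 implicants → -0101(✓)  -1010  -1100(✓)  -1101(✓)  0-010  0-101(✓)  01-11  0101-  011-1  0110-(✓)  1-101(✓)  1-110  101-1  1011-  11-10  111-0  1110-(✓)
size-2^2 implicants → --101  -110-
Unchecked terms (primes): --101, -1010, -110-, 0-010, 01-11, 0101-, 011-1, 1-110, 10000, 101-1, 1011-, 11-10, 111-0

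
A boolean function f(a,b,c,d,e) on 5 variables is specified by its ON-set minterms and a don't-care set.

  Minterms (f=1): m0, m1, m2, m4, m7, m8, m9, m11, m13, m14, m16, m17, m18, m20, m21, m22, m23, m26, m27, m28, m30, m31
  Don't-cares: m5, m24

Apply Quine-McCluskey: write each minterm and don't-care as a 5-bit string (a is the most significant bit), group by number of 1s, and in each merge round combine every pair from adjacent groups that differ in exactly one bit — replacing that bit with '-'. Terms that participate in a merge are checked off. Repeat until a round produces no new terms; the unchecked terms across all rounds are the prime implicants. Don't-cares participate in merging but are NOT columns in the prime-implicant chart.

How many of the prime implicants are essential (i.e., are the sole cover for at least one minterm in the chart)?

6

size-2^0 implicants → 00000(✓)  00001(✓)  00010(✓)  00100(✓)  00101(✓)  00111(✓)  01000(✓)  01001(✓)  01011(✓)  01101(✓)  01110(✓)  10000(✓)  10001(✓)  10010(✓)  10100(✓)  10101(✓)  10110(✓)  10111(✓)  11000(✓)  11010(✓)  11011(✓)  11100(✓)  11110(✓)  11111(✓)
size-2^1 implicants → -0000(✓)  -0001(✓)  -0010(✓)  -0100(✓)  -0101(✓)  -0111(✓)  -1000(✓)  -1011  -1110  0-000(✓)  0-001(✓)  0-101(✓)  00-00(✓)  00-01(✓)  000-0(✓)  0000-(✓)  001-1(✓)  0010-(✓)  01-01(✓)  010-1  0100-(✓)  1-000(✓)  1-010(✓)  1-100(✓)  1-110(✓)  1-111(✓)  10-00(✓)  10-01(✓)  10-10(✓)  100-0(✓)  1000-(✓)  101-0(✓)  101-1(✓)  1010-(✓)  1011-(✓)  11-00(✓)  11-10(✓)  11-11(✓)  110-0(✓)  1101-(✓)  111-0(✓)  1111-(✓)
size-2^2 implicants → --000  -0-00(✓)  -0-01(✓)  -00-0  -000-(✓)  -01-1  -010-(✓)  0--01  0-00-  00-0-(✓)  1--00(✓)  1--10(✓)  1-0-0(✓)  1-1-0(✓)  1-11-  10--0(✓)  10-0-(✓)  101--  11--0(✓)  11-1-
size-2^3 implicants → -0-0-  1---0
Unchecked terms (primes): --000, -0-0-, -00-0, -01-1, -1011, -1110, 0--01, 0-00-, 010-1, 1---0, 1-11-, 101--, 11-1-
Minterm coverage:
  m0 ⊆ --000,-0-0-,-00-0,0-00-
  m1 ⊆ -0-0-,0--01,0-00-
  m2 ⊆ -00-0 [E]
  m4 ⊆ -0-0- [E]
  m7 ⊆ -01-1 [E]
  m8 ⊆ --000,0-00-
  m9 ⊆ 0--01,0-00-,010-1
  m11 ⊆ -1011,010-1
  m13 ⊆ 0--01 [E]
  m14 ⊆ -1110 [E]
  m16 ⊆ --000,-0-0-,-00-0,1---0
  m17 ⊆ -0-0- [E]
  m18 ⊆ -00-0,1---0
  m20 ⊆ -0-0-,1---0,101--
  m21 ⊆ -0-0-,-01-1,101--
  m22 ⊆ 1---0,1-11-,101--
  m23 ⊆ -01-1,1-11-,101--
  m26 ⊆ 1---0,11-1-
  m27 ⊆ -1011,11-1-
  m28 ⊆ 1---0 [E]
  m30 ⊆ -1110,1---0,1-11-,11-1-
  m31 ⊆ 1-11-,11-1-
E = {-0-0-, -00-0, -01-1, -1110, 0--01, 1---0}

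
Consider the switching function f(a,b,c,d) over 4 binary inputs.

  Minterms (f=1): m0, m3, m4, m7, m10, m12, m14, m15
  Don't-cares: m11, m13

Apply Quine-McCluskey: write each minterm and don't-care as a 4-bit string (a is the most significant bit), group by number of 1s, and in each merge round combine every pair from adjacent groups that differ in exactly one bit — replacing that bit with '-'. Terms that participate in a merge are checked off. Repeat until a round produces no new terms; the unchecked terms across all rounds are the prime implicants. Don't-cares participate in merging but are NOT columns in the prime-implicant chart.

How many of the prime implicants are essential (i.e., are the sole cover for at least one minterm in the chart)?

3

size-2^0 implicants → 0000(✓)  0011(✓)  0100(✓)  0111(✓)  1010(✓)  1011(✓)  1100(✓)  1101(✓)  1110(✓)  1111(✓)
size-2^1 implicants → -011(✓)  -100  -111(✓)  0-00  0-11(✓)  1-10(✓)  1-11(✓)  101-(✓)  11-0(✓)  11-1(✓)  110-(✓)  111-(✓)
size-2^2 implicants → --11  1-1-  11--
Unchecked terms (primes): --11, -100, 0-00, 1-1-, 11--
Minterm coverage:
  m0 ⊆ 0-00 [E]
  m3 ⊆ --11 [E]
  m4 ⊆ -100,0-00
  m7 ⊆ --11 [E]
  m10 ⊆ 1-1- [E]
  m12 ⊆ -100,11--
  m14 ⊆ 1-1-,11--
  m15 ⊆ --11,1-1-,11--
E = {--11, 0-00, 1-1-}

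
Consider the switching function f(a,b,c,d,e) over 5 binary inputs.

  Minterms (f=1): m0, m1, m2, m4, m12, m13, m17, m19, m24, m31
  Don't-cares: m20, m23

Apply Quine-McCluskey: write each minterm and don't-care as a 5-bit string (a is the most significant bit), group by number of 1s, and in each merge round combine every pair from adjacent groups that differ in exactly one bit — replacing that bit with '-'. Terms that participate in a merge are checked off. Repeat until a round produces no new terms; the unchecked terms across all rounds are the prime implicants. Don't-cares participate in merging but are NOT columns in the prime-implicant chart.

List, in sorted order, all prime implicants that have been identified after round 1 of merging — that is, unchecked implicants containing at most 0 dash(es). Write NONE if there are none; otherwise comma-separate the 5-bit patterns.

11000

size-2^0 implicants → 00000(✓)  00001(✓)  00010(✓)  00100(✓)  01100(✓)  01101(✓)  10001(✓)  10011(✓)  10100(✓)  10111(✓)  11000  11111(✓)
size-2^1 implicants → -0001  -0100  0-100  00-00  000-0  0000-  0110-  1-111  10-11  100-1
Unchecked terms (primes): -0001, -0100, 0-100, 00-00, 000-0, 0000-, 0110-, 1-111, 10-11, 100-1, 11000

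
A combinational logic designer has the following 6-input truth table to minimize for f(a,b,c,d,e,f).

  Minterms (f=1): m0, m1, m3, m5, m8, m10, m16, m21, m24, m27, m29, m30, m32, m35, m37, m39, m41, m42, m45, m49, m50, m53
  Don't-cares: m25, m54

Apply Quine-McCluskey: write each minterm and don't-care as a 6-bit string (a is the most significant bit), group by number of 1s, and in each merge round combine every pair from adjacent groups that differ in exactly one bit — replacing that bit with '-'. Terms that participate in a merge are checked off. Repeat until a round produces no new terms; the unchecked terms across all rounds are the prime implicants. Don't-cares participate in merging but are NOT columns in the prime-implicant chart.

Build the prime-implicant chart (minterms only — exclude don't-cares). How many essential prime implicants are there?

8

Round 0: 000000✓ 000001✓ 000011✓ 000101✓ 001000✓ 001010✓ 010000✓ 010101✓ 011000✓ 011001✓ 011011✓ 011101✓ 011110 100000✓ 100011✓ 100101✓ 100111✓ 101001✓ 101010✓ 101101✓ 110001✓ 110010✓ 110101✓ 110110✓
Round 1: -00000 -00011 -00101✓ -01010 -10101✓ 0-0000✓ 0-0101✓ 0-1000✓ 00-000✓ 000-01 0000-1 00000- 0010-0 01-000✓ 01-101 011-01 0110-1 01100- 1-0101✓ 10-101 100-11 1001-1 101-01 110-01 110-10
Round 2: --0101 0--000
PIs = {--0101, -00000, -00011, -01010, 0--000, 000-01, 0000-1, 00000-, 0010-0, 01-101, 011-01, 0110-1, 01100-, 011110, 10-101, 100-11, 1001-1, 101-01, 110-01, 110-10}
Coverage chart:
  m0: -00000,0--000,00000-
  m1: 000-01,0000-1,00000-
  m3: -00011,0000-1
  m5: --0101,000-01
  m8: 0--000,0010-0
  m10: -01010,0010-0
  m16: 0--000 ←essential
  m21: --0101,01-101
  m24: 0--000,01100-
  m27: 0110-1 ←essential
  m29: 01-101,011-01
  m30: 011110 ←essential
  m32: -00000 ←essential
  m35: -00011,100-11
  m37: --0101,10-101,1001-1
  m39: 100-11,1001-1
  m41: 101-01 ←essential
  m42: -01010 ←essential
  m45: 10-101,101-01
  m49: 110-01 ←essential
  m50: 110-10 ←essential
  m53: --0101,110-01
Essential: -00000, -01010, 0--000, 0110-1, 011110, 101-01, 110-01, 110-10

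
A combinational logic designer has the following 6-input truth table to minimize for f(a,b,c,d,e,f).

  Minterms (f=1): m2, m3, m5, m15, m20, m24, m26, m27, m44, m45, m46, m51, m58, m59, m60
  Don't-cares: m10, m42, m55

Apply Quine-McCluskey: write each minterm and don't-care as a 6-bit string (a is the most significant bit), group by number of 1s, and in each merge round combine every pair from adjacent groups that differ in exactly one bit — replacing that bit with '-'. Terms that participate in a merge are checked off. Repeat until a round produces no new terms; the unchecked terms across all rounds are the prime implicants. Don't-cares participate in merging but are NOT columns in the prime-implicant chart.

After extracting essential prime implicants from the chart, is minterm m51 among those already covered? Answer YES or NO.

NO

Round 0: 000010✓ 000011✓ 000101 001010✓ 001111 010100 011000✓ 011010✓ 011011✓ 101010✓ 101100✓ 101101✓ 101110✓ 110011✓ 110111✓ 111010✓ 111011✓ 111100✓
Round 1: -01010✓ -11010✓ -11011✓ 0-1010✓ 00-010 00001- 0110-0 01101-✓ 1-1010✓ 1-1100 101-10 1011-0 10110- 11-011 110-11 11101-✓
Round 2: --1010 -1101-
PIs = {--1010, -1101-, 00-010, 00001-, 000101, 001111, 010100, 0110-0, 1-1100, 101-10, 1011-0, 10110-, 11-011, 110-11}
Coverage chart:
  m2: 00-010,00001-
  m3: 00001- ←essential
  m5: 000101 ←essential
  m15: 001111 ←essential
  m20: 010100 ←essential
  m24: 0110-0 ←essential
  m26: --1010,-1101-,0110-0
  m27: -1101- ←essential
  m44: 1-1100,1011-0,10110-
  m45: 10110- ←essential
  m46: 101-10,1011-0
  m51: 11-011,110-11
  m58: --1010,-1101-
  m59: -1101-,11-011
  m60: 1-1100 ←essential
Essential: -1101-, 00001-, 000101, 001111, 010100, 0110-0, 1-1100, 10110-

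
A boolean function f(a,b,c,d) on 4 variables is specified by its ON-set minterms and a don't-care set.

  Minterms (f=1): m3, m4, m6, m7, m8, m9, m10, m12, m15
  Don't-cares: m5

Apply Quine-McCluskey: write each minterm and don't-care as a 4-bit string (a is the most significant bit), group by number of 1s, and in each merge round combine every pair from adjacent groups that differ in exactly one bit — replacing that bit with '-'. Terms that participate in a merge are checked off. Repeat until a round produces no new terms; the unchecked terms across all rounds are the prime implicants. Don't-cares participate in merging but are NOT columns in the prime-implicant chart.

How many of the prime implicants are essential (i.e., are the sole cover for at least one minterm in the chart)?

Round 0: 0011✓ 0100✓ 0101✓ 0110✓ 0111✓ 1000✓ 1001✓ 1010✓ 1100✓ 1111✓
Round 1: -100 -111 0-11 01-0✓ 01-1✓ 010-✓ 011-✓ 1-00 10-0 100-
Round 2: 01--
PIs = {-100, -111, 0-11, 01--, 1-00, 10-0, 100-}
Coverage chart:
  m3: 0-11 ←essential
  m4: -100,01--
  m6: 01-- ←essential
  m7: -111,0-11,01--
  m8: 1-00,10-0,100-
  m9: 100- ←essential
  m10: 10-0 ←essential
  m12: -100,1-00
  m15: -111 ←essential
Essential: -111, 0-11, 01--, 10-0, 100-

5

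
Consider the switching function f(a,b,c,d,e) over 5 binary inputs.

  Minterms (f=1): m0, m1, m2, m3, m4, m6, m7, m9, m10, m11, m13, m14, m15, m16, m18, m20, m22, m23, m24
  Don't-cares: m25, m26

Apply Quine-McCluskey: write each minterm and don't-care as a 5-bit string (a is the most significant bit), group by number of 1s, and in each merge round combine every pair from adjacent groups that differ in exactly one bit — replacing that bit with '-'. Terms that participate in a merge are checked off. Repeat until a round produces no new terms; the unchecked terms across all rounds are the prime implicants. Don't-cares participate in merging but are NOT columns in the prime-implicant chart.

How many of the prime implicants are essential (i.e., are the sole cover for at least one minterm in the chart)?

4

[col 0] 00000*, 00001*, 00010*, 00011*, 00100*, 00110*, 00111*, 01001*, 01010*, 01011*, 01101*, 01110*, 01111*, 10000*, 10010*, 10100*, 10110*, 10111*, 11000*, 11001*, 11010*
[col 1] -0000*, -0010*, -0100*, -0110*, -0111*, -1001, -1010*, 0-001*, 0-010*, 0-011*, 0-110*, 0-111*, 00-00*, 00-10*, 00-11*, 000-0*, 000-1*, 0000-*, 0001-*, 001-0*, 0011-*, 01-01*, 01-10*, 01-11*, 010-1*, 0101-*, 011-1*, 0111-*, 1-000*, 1-010*, 10-00*, 10-10*, 100-0*, 101-0*, 1011-*, 110-0*, 1100-
[col 2] --010, -0-00*, -0-10*, -00-0*, -01-0*, -011-, 0--10*, 0--11*, 0-0-1, 0-01-*, 0-11-*, 00--0*, 00-1-*, 000--, 01--1, 01-1-*, 1-0-0, 10--0*
[col 3] -0--0, 0--1-
Prime implicants: --010, -0--0, -011-, -1001, 0--1-, 0-0-1, 000--, 01--1, 1-0-0, 1100-
PI chart (minterm → PIs covering it):
  0 | -0--0,000--
  1 | 0-0-1,000--
  2 | --010,-0--0,0--1-,000--
  3 | 0--1-,0-0-1,000--
  4 | -0--0  (sole → essential)
  6 | -0--0,-011-,0--1-
  7 | -011-,0--1-
  9 | -1001,0-0-1,01--1
  10 | --010,0--1-
  11 | 0--1-,0-0-1,01--1
  13 | 01--1  (sole → essential)
  14 | 0--1-  (sole → essential)
  15 | 0--1-,01--1
  16 | -0--0,1-0-0
  18 | --010,-0--0,1-0-0
  20 | -0--0  (sole → essential)
  22 | -0--0,-011-
  23 | -011-  (sole → essential)
  24 | 1-0-0,1100-
Essential prime implicants: -0--0, -011-, 0--1-, 01--1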